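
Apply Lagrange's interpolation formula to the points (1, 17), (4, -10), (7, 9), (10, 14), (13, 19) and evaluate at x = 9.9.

Lagrange interpolation formula:
P(x) = Σ yᵢ × Lᵢ(x)
where Lᵢ(x) = Π_{j≠i} (x - xⱼ)/(xᵢ - xⱼ)

L_0(9.9) = (9.9 - 4)/(1 - 4) × (9.9 - 7)/(1 - 7) × (9.9 - 10)/(1 - 10) × (9.9 - 13)/(1 - 13) = 0.002728
L_1(9.9) = (9.9 - 1)/(4 - 1) × (9.9 - 7)/(4 - 7) × (9.9 - 10)/(4 - 10) × (9.9 - 13)/(4 - 13) = -0.016463
L_2(9.9) = (9.9 - 1)/(7 - 1) × (9.9 - 4)/(7 - 4) × (9.9 - 10)/(7 - 10) × (9.9 - 13)/(7 - 13) = 0.050241
L_3(9.9) = (9.9 - 1)/(10 - 1) × (9.9 - 4)/(10 - 4) × (9.9 - 7)/(10 - 7) × (9.9 - 13)/(10 - 13) = 0.971327
L_4(9.9) = (9.9 - 1)/(13 - 1) × (9.9 - 4)/(13 - 4) × (9.9 - 7)/(13 - 7) × (9.9 - 10)/(13 - 10) = -0.007833

P(9.9) = 17×L_0(9.9) + (-10)×L_1(9.9) + 9×L_2(9.9) + 14×L_3(9.9) + 19×L_4(9.9)
P(9.9) = 14.112930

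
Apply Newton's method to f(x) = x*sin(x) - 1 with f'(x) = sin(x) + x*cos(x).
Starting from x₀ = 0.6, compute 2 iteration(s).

f(x) = x*sin(x) - 1
f'(x) = sin(x) + x*cos(x)
x₀ = 0.6

Newton-Raphson formula: x_{n+1} = x_n - f(x_n)/f'(x_n)

Iteration 1:
  f(0.600000) = -0.661215
  f'(0.600000) = 1.059844
  x_1 = 0.600000 - (-0.661215)/1.059844 = 1.223879
Iteration 2:
  f(1.223879) = 0.150967
  f'(1.223879) = 1.356545
  x_2 = 1.223879 - 0.150967/1.356545 = 1.112591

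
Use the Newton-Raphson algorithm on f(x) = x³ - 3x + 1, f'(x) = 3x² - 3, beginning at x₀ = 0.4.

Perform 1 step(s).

f(x) = x³ - 3x + 1
f'(x) = 3x² - 3
x₀ = 0.4

Newton-Raphson formula: x_{n+1} = x_n - f(x_n)/f'(x_n)

Iteration 1:
  f(0.400000) = -0.136000
  f'(0.400000) = -2.520000
  x_1 = 0.400000 - (-0.136000)/(-2.520000) = 0.346032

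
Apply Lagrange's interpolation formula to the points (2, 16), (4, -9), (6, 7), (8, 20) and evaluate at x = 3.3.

Lagrange interpolation formula:
P(x) = Σ yᵢ × Lᵢ(x)
where Lᵢ(x) = Π_{j≠i} (x - xⱼ)/(xᵢ - xⱼ)

L_0(3.3) = (3.3 - 4)/(2 - 4) × (3.3 - 6)/(2 - 6) × (3.3 - 8)/(2 - 8) = 0.185063
L_1(3.3) = (3.3 - 2)/(4 - 2) × (3.3 - 6)/(4 - 6) × (3.3 - 8)/(4 - 8) = 1.031062
L_2(3.3) = (3.3 - 2)/(6 - 2) × (3.3 - 4)/(6 - 4) × (3.3 - 8)/(6 - 8) = -0.267313
L_3(3.3) = (3.3 - 2)/(8 - 2) × (3.3 - 4)/(8 - 4) × (3.3 - 6)/(8 - 6) = 0.051188

P(3.3) = 16×L_0(3.3) + (-9)×L_1(3.3) + 7×L_2(3.3) + 20×L_3(3.3)
P(3.3) = -7.166000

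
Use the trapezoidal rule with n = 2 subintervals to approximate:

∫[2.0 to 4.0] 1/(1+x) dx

f(x) = 1/(1+x)
a = 2.0, b = 4.0, n = 2
h = (b - a)/n = 1.000000

Trapezoidal rule: (h/2)[f(x₀) + 2f(x₁) + 2f(x₂) + ... + f(xₙ)]

x_0 = 2.0000, f(x_0) = 0.333333, coefficient = 1
x_1 = 3.0000, f(x_1) = 0.250000, coefficient = 2
x_2 = 4.0000, f(x_2) = 0.200000, coefficient = 1

I ≈ (1.000000/2) × 1.033333 = 0.516667
Exact value: 0.510826
Error: 0.005841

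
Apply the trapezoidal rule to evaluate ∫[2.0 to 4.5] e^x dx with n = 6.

f(x) = e^x
a = 2.0, b = 4.5, n = 6
h = (b - a)/n = 0.416667

Trapezoidal rule: (h/2)[f(x₀) + 2f(x₁) + 2f(x₂) + ... + f(xₙ)]

x_0 = 2.0000, f(x_0) = 7.389056, coefficient = 1
x_1 = 2.4167, f(x_1) = 11.208436, coefficient = 2
x_2 = 2.8333, f(x_2) = 17.002040, coefficient = 2
x_3 = 3.2500, f(x_3) = 25.790340, coefficient = 2
x_4 = 3.6667, f(x_4) = 39.121284, coefficient = 2
x_5 = 4.0833, f(x_5) = 59.342950, coefficient = 2
x_6 = 4.5000, f(x_6) = 90.017131, coefficient = 1

I ≈ (0.416667/2) × 402.336287 = 83.820060
Exact value: 82.628075
Error: 1.191985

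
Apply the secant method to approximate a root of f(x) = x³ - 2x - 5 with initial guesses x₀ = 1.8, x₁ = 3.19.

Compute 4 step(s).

f(x) = x³ - 2x - 5
x₀ = 1.8, x₁ = 3.19

Secant formula: x_{n+1} = x_n - f(x_n)(x_n - x_{n-1})/(f(x_n) - f(x_{n-1}))

Iteration 1:
  f(1.800000) = -2.768000
  f(3.190000) = 21.081759
  x_2 = 3.190000 - 21.081759×(3.190000 - 1.800000)/(21.081759 - (-2.768000))
       = 1.961323
Iteration 2:
  f(3.190000) = 21.081759
  f(1.961323) = -1.377850
  x_3 = 1.961323 - (-1.377850)×(1.961323 - 3.190000)/(-1.377850 - 21.081759)
       = 2.036700
Iteration 3:
  f(1.961323) = -1.377850
  f(2.036700) = -0.624869
  x_4 = 2.036700 - (-0.624869)×(2.036700 - 1.961323)/(-0.624869 - (-1.377850))
       = 2.099252
Iteration 4:
  f(2.036700) = -0.624869
  f(2.099252) = 0.052606
  x_5 = 2.099252 - 0.052606×(2.099252 - 2.036700)/(0.052606 - (-0.624869))
       = 2.094395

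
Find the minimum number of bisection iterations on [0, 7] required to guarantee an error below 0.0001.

We need (b-a)/2^n ≤ 0.0001
(7 - 0)/2^n ≤ 0.0001
7/2^n ≤ 0.0001
2^n ≥ 70000
n ≥ log₂(70000) = 16.10
n ≥ 17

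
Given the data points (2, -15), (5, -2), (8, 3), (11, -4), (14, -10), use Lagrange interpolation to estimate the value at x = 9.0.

Lagrange interpolation formula:
P(x) = Σ yᵢ × Lᵢ(x)
where Lᵢ(x) = Π_{j≠i} (x - xⱼ)/(xᵢ - xⱼ)

L_0(9.0) = (9.0 - 5)/(2 - 5) × (9.0 - 8)/(2 - 8) × (9.0 - 11)/(2 - 11) × (9.0 - 14)/(2 - 14) = 0.020576
L_1(9.0) = (9.0 - 2)/(5 - 2) × (9.0 - 8)/(5 - 8) × (9.0 - 11)/(5 - 11) × (9.0 - 14)/(5 - 14) = -0.144033
L_2(9.0) = (9.0 - 2)/(8 - 2) × (9.0 - 5)/(8 - 5) × (9.0 - 11)/(8 - 11) × (9.0 - 14)/(8 - 14) = 0.864198
L_3(9.0) = (9.0 - 2)/(11 - 2) × (9.0 - 5)/(11 - 5) × (9.0 - 8)/(11 - 8) × (9.0 - 14)/(11 - 14) = 0.288066
L_4(9.0) = (9.0 - 2)/(14 - 2) × (9.0 - 5)/(14 - 5) × (9.0 - 8)/(14 - 8) × (9.0 - 11)/(14 - 11) = -0.028807

P(9.0) = (-15)×L_0(9.0) + (-2)×L_1(9.0) + 3×L_2(9.0) + (-4)×L_3(9.0) + (-10)×L_4(9.0)
P(9.0) = 1.707819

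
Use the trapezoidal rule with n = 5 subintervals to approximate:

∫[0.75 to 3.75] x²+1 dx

f(x) = x²+1
a = 0.75, b = 3.75, n = 5
h = (b - a)/n = 0.600000

Trapezoidal rule: (h/2)[f(x₀) + 2f(x₁) + 2f(x₂) + ... + f(xₙ)]

x_0 = 0.7500, f(x_0) = 1.562500, coefficient = 1
x_1 = 1.3500, f(x_1) = 2.822500, coefficient = 2
x_2 = 1.9500, f(x_2) = 4.802500, coefficient = 2
x_3 = 2.5500, f(x_3) = 7.502500, coefficient = 2
x_4 = 3.1500, f(x_4) = 10.922500, coefficient = 2
x_5 = 3.7500, f(x_5) = 15.062500, coefficient = 1

I ≈ (0.600000/2) × 68.725000 = 20.617500
Exact value: 20.437500
Error: 0.180000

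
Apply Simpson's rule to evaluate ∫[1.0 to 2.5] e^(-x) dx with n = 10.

f(x) = e^(-x)
a = 1.0, b = 2.5, n = 10
h = (b - a)/n = 0.150000

Simpson's rule: (h/3)[f(x₀) + 4f(x₁) + 2f(x₂) + ... + f(xₙ)]

x_0 = 1.0000, f(x_0) = 0.367879, coefficient = 1
x_1 = 1.1500, f(x_1) = 0.316637, coefficient = 4
x_2 = 1.3000, f(x_2) = 0.272532, coefficient = 2
x_3 = 1.4500, f(x_3) = 0.234570, coefficient = 4
x_4 = 1.6000, f(x_4) = 0.201897, coefficient = 2
x_5 = 1.7500, f(x_5) = 0.173774, coefficient = 4
x_6 = 1.9000, f(x_6) = 0.149569, coefficient = 2
x_7 = 2.0500, f(x_7) = 0.128735, coefficient = 4
x_8 = 2.2000, f(x_8) = 0.110803, coefficient = 2
x_9 = 2.3500, f(x_9) = 0.095369, coefficient = 4
x_10 = 2.5000, f(x_10) = 0.082085, coefficient = 1

I ≈ (0.150000/3) × 5.715905 = 0.285795
Exact value: 0.285794
Error: 0.000001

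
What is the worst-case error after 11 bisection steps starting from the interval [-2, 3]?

Bisection error bound: |error| ≤ (b-a)/2^n
|error| ≤ (3 - (-2))/2^11 = 5/2^11
|error| ≤ 0.0024414062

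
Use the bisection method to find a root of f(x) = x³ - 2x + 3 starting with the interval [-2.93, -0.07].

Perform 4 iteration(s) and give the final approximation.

f(x) = x³ - 2x + 3
Initial interval: [-2.93, -0.07]

Iteration 1:
  c_1 = (-2.930000 + (-0.070000))/2 = -1.500000
  f(c_1) = f(-1.500000) = 2.625000
  f(a) × f(c) < 0, new interval: [-2.930000, -1.500000]
Iteration 2:
  c_2 = (-2.930000 + (-1.500000))/2 = -2.215000
  f(c_2) = f(-2.215000) = -3.437288
  f(a) × f(c) ≥ 0, new interval: [-2.215000, -1.500000]
Iteration 3:
  c_3 = (-2.215000 + (-1.500000))/2 = -1.857500
  f(c_3) = f(-1.857500) = 0.306056
  f(a) × f(c) < 0, new interval: [-2.215000, -1.857500]
Iteration 4:
  c_4 = (-2.215000 + (-1.857500))/2 = -2.036250
  f(c_4) = f(-2.036250) = -1.370432
  f(a) × f(c) ≥ 0, new interval: [-2.036250, -1.857500]

After 4 iteration(s), the approximation is c_4 = -2.036250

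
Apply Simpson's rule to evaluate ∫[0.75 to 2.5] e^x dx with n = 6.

f(x) = e^x
a = 0.75, b = 2.5, n = 6
h = (b - a)/n = 0.291667

Simpson's rule: (h/3)[f(x₀) + 4f(x₁) + 2f(x₂) + ... + f(xₙ)]

x_0 = 0.7500, f(x_0) = 2.117000, coefficient = 1
x_1 = 1.0417, f(x_1) = 2.833936, coefficient = 4
x_2 = 1.3333, f(x_2) = 3.793668, coefficient = 2
x_3 = 1.6250, f(x_3) = 5.078419, coefficient = 4
x_4 = 1.9167, f(x_4) = 6.798260, coefficient = 2
x_5 = 2.2083, f(x_5) = 9.100536, coefficient = 4
x_6 = 2.5000, f(x_6) = 12.182494, coefficient = 1

I ≈ (0.291667/3) × 103.534915 = 10.065895
Exact value: 10.065494
Error: 0.000401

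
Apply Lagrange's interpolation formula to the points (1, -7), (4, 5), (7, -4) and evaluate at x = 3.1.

Lagrange interpolation formula:
P(x) = Σ yᵢ × Lᵢ(x)
where Lᵢ(x) = Π_{j≠i} (x - xⱼ)/(xᵢ - xⱼ)

L_0(3.1) = (3.1 - 4)/(1 - 4) × (3.1 - 7)/(1 - 7) = 0.195000
L_1(3.1) = (3.1 - 1)/(4 - 1) × (3.1 - 7)/(4 - 7) = 0.910000
L_2(3.1) = (3.1 - 1)/(7 - 1) × (3.1 - 4)/(7 - 4) = -0.105000

P(3.1) = (-7)×L_0(3.1) + 5×L_1(3.1) + (-4)×L_2(3.1)
P(3.1) = 3.605000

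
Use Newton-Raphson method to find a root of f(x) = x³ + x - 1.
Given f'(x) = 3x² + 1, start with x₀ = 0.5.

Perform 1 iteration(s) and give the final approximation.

f(x) = x³ + x - 1
f'(x) = 3x² + 1
x₀ = 0.5

Newton-Raphson formula: x_{n+1} = x_n - f(x_n)/f'(x_n)

Iteration 1:
  f(0.500000) = -0.375000
  f'(0.500000) = 1.750000
  x_1 = 0.500000 - (-0.375000)/1.750000 = 0.714286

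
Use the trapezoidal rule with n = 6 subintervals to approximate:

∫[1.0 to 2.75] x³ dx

f(x) = x³
a = 1.0, b = 2.75, n = 6
h = (b - a)/n = 0.291667

Trapezoidal rule: (h/2)[f(x₀) + 2f(x₁) + 2f(x₂) + ... + f(xₙ)]

x_0 = 1.0000, f(x_0) = 1.000000, coefficient = 1
x_1 = 1.2917, f(x_1) = 2.155020, coefficient = 2
x_2 = 1.5833, f(x_2) = 3.969329, coefficient = 2
x_3 = 1.8750, f(x_3) = 6.591797, coefficient = 2
x_4 = 2.1667, f(x_4) = 10.171296, coefficient = 2
x_5 = 2.4583, f(x_5) = 14.856698, coefficient = 2
x_6 = 2.7500, f(x_6) = 20.796875, coefficient = 1

I ≈ (0.291667/2) × 97.285156 = 14.187419
Exact value: 14.047852
Error: 0.139567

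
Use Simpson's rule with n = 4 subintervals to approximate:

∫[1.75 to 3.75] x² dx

f(x) = x²
a = 1.75, b = 3.75, n = 4
h = (b - a)/n = 0.500000

Simpson's rule: (h/3)[f(x₀) + 4f(x₁) + 2f(x₂) + ... + f(xₙ)]

x_0 = 1.7500, f(x_0) = 3.062500, coefficient = 1
x_1 = 2.2500, f(x_1) = 5.062500, coefficient = 4
x_2 = 2.7500, f(x_2) = 7.562500, coefficient = 2
x_3 = 3.2500, f(x_3) = 10.562500, coefficient = 4
x_4 = 3.7500, f(x_4) = 14.062500, coefficient = 1

I ≈ (0.500000/3) × 94.750000 = 15.791667
Exact value: 15.791667
Error: 0.000000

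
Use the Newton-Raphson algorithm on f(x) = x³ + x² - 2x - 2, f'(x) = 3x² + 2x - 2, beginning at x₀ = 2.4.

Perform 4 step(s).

f(x) = x³ + x² - 2x - 2
f'(x) = 3x² + 2x - 2
x₀ = 2.4

Newton-Raphson formula: x_{n+1} = x_n - f(x_n)/f'(x_n)

Iteration 1:
  f(2.400000) = 12.784000
  f'(2.400000) = 20.080000
  x_1 = 2.400000 - 12.784000/20.080000 = 1.763347
Iteration 2:
  f(1.763347) = 3.065633
  f'(1.763347) = 10.854867
  x_2 = 1.763347 - 3.065633/10.854867 = 1.480927
Iteration 3:
  f(1.480927) = 0.479174
  f'(1.480927) = 7.541283
  x_3 = 1.480927 - 0.479174/7.541283 = 1.417386
Iteration 4:
  f(1.417386) = 0.021718
  f'(1.417386) = 6.861725
  x_4 = 1.417386 - 0.021718/6.861725 = 1.414221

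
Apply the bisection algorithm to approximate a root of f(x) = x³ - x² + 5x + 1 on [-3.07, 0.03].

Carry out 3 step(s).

f(x) = x³ - x² + 5x + 1
Initial interval: [-3.07, 0.03]

Iteration 1:
  c_1 = (-3.070000 + 0.030000)/2 = -1.520000
  f(c_1) = f(-1.520000) = -12.422208
  f(a) × f(c) ≥ 0, new interval: [-1.520000, 0.030000]
Iteration 2:
  c_2 = (-1.520000 + 0.030000)/2 = -0.745000
  f(c_2) = f(-0.745000) = -3.693519
  f(a) × f(c) ≥ 0, new interval: [-0.745000, 0.030000]
Iteration 3:
  c_3 = (-0.745000 + 0.030000)/2 = -0.357500
  f(c_3) = f(-0.357500) = -0.960997
  f(a) × f(c) ≥ 0, new interval: [-0.357500, 0.030000]

After 3 iteration(s), the approximation is c_3 = -0.357500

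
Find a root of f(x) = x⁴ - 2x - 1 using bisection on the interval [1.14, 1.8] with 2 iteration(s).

f(x) = x⁴ - 2x - 1
Initial interval: [1.14, 1.8]

Iteration 1:
  c_1 = (1.140000 + 1.800000)/2 = 1.470000
  f(c_1) = f(1.470000) = 0.729489
  f(a) × f(c) < 0, new interval: [1.140000, 1.470000]
Iteration 2:
  c_2 = (1.140000 + 1.470000)/2 = 1.305000
  f(c_2) = f(1.305000) = -0.709706
  f(a) × f(c) ≥ 0, new interval: [1.305000, 1.470000]

After 2 iteration(s), the approximation is c_2 = 1.305000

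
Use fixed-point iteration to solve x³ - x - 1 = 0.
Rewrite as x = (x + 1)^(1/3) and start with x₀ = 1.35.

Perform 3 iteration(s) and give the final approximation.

Equation: x³ - x - 1 = 0
Fixed-point form: x = (x + 1)^(1/3)
x₀ = 1.35

x_1 = g(1.350000) = 1.329503
x_2 = g(1.329503) = 1.325626
x_3 = g(1.325626) = 1.324890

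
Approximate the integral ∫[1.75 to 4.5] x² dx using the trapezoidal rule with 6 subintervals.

f(x) = x²
a = 1.75, b = 4.5, n = 6
h = (b - a)/n = 0.458333

Trapezoidal rule: (h/2)[f(x₀) + 2f(x₁) + 2f(x₂) + ... + f(xₙ)]

x_0 = 1.7500, f(x_0) = 3.062500, coefficient = 1
x_1 = 2.2083, f(x_1) = 4.876736, coefficient = 2
x_2 = 2.6667, f(x_2) = 7.111111, coefficient = 2
x_3 = 3.1250, f(x_3) = 9.765625, coefficient = 2
x_4 = 3.5833, f(x_4) = 12.840278, coefficient = 2
x_5 = 4.0417, f(x_5) = 16.335069, coefficient = 2
x_6 = 4.5000, f(x_6) = 20.250000, coefficient = 1

I ≈ (0.458333/2) × 125.170139 = 28.684823
Exact value: 28.588542
Error: 0.096282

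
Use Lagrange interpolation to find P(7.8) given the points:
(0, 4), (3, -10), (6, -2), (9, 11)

Lagrange interpolation formula:
P(x) = Σ yᵢ × Lᵢ(x)
where Lᵢ(x) = Π_{j≠i} (x - xⱼ)/(xᵢ - xⱼ)

L_0(7.8) = (7.8 - 3)/(0 - 3) × (7.8 - 6)/(0 - 6) × (7.8 - 9)/(0 - 9) = 0.064000
L_1(7.8) = (7.8 - 0)/(3 - 0) × (7.8 - 6)/(3 - 6) × (7.8 - 9)/(3 - 9) = -0.312000
L_2(7.8) = (7.8 - 0)/(6 - 0) × (7.8 - 3)/(6 - 3) × (7.8 - 9)/(6 - 9) = 0.832000
L_3(7.8) = (7.8 - 0)/(9 - 0) × (7.8 - 3)/(9 - 3) × (7.8 - 6)/(9 - 6) = 0.416000

P(7.8) = 4×L_0(7.8) + (-10)×L_1(7.8) + (-2)×L_2(7.8) + 11×L_3(7.8)
P(7.8) = 6.288000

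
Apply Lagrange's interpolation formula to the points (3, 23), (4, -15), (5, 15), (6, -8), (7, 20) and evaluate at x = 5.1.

Lagrange interpolation formula:
P(x) = Σ yᵢ × Lᵢ(x)
where Lᵢ(x) = Π_{j≠i} (x - xⱼ)/(xᵢ - xⱼ)

L_0(5.1) = (5.1 - 4)/(3 - 4) × (5.1 - 5)/(3 - 5) × (5.1 - 6)/(3 - 6) × (5.1 - 7)/(3 - 7) = 0.007837
L_1(5.1) = (5.1 - 3)/(4 - 3) × (5.1 - 5)/(4 - 5) × (5.1 - 6)/(4 - 6) × (5.1 - 7)/(4 - 7) = -0.059850
L_2(5.1) = (5.1 - 3)/(5 - 3) × (5.1 - 4)/(5 - 4) × (5.1 - 6)/(5 - 6) × (5.1 - 7)/(5 - 7) = 0.987525
L_3(5.1) = (5.1 - 3)/(6 - 3) × (5.1 - 4)/(6 - 4) × (5.1 - 5)/(6 - 5) × (5.1 - 7)/(6 - 7) = 0.073150
L_4(5.1) = (5.1 - 3)/(7 - 3) × (5.1 - 4)/(7 - 4) × (5.1 - 5)/(7 - 5) × (5.1 - 6)/(7 - 6) = -0.008662

P(5.1) = 23×L_0(5.1) + (-15)×L_1(5.1) + 15×L_2(5.1) + (-8)×L_3(5.1) + 20×L_4(5.1)
P(5.1) = 15.132438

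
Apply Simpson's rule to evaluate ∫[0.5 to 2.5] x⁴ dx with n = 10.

f(x) = x⁴
a = 0.5, b = 2.5, n = 10
h = (b - a)/n = 0.200000

Simpson's rule: (h/3)[f(x₀) + 4f(x₁) + 2f(x₂) + ... + f(xₙ)]

x_0 = 0.5000, f(x_0) = 0.062500, coefficient = 1
x_1 = 0.7000, f(x_1) = 0.240100, coefficient = 4
x_2 = 0.9000, f(x_2) = 0.656100, coefficient = 2
x_3 = 1.1000, f(x_3) = 1.464100, coefficient = 4
x_4 = 1.3000, f(x_4) = 2.856100, coefficient = 2
x_5 = 1.5000, f(x_5) = 5.062500, coefficient = 4
x_6 = 1.7000, f(x_6) = 8.352100, coefficient = 2
x_7 = 1.9000, f(x_7) = 13.032100, coefficient = 4
x_8 = 2.1000, f(x_8) = 19.448100, coefficient = 2
x_9 = 2.3000, f(x_9) = 27.984100, coefficient = 4
x_10 = 2.5000, f(x_10) = 39.062500, coefficient = 1

I ≈ (0.200000/3) × 292.881400 = 19.525427
Exact value: 19.525000
Error: 0.000427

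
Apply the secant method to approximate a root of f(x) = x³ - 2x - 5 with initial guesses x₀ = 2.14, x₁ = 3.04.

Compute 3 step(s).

f(x) = x³ - 2x - 5
x₀ = 2.14, x₁ = 3.04

Secant formula: x_{n+1} = x_n - f(x_n)(x_n - x_{n-1})/(f(x_n) - f(x_{n-1}))

Iteration 1:
  f(2.140000) = 0.520344
  f(3.040000) = 17.014464
  x_2 = 3.040000 - 17.014464×(3.040000 - 2.140000)/(17.014464 - 0.520344)
       = 2.111607
Iteration 2:
  f(3.040000) = 17.014464
  f(2.111607) = 0.192202
  x_3 = 2.111607 - 0.192202×(2.111607 - 3.040000)/(0.192202 - 17.014464)
       = 2.101000
Iteration 3:
  f(2.111607) = 0.192202
  f(2.101000) = 0.072238
  x_4 = 2.101000 - 0.072238×(2.101000 - 2.111607)/(0.072238 - 0.192202)
       = 2.094613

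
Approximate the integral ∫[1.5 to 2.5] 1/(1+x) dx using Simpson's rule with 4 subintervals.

f(x) = 1/(1+x)
a = 1.5, b = 2.5, n = 4
h = (b - a)/n = 0.250000

Simpson's rule: (h/3)[f(x₀) + 4f(x₁) + 2f(x₂) + ... + f(xₙ)]

x_0 = 1.5000, f(x_0) = 0.400000, coefficient = 1
x_1 = 1.7500, f(x_1) = 0.363636, coefficient = 4
x_2 = 2.0000, f(x_2) = 0.333333, coefficient = 2
x_3 = 2.2500, f(x_3) = 0.307692, coefficient = 4
x_4 = 2.5000, f(x_4) = 0.285714, coefficient = 1

I ≈ (0.250000/3) × 4.037696 = 0.336475
Exact value: 0.336472
Error: 0.000002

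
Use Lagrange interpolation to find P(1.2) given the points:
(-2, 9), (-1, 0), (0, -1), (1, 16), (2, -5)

Lagrange interpolation formula:
P(x) = Σ yᵢ × Lᵢ(x)
where Lᵢ(x) = Π_{j≠i} (x - xⱼ)/(xᵢ - xⱼ)

L_0(1.2) = (1.2 - (-1))/(-2 - (-1)) × (1.2 - 0)/(-2 - 0) × (1.2 - 1)/(-2 - 1) × (1.2 - 2)/(-2 - 2) = -0.017600
L_1(1.2) = (1.2 - (-2))/(-1 - (-2)) × (1.2 - 0)/(-1 - 0) × (1.2 - 1)/(-1 - 1) × (1.2 - 2)/(-1 - 2) = 0.102400
L_2(1.2) = (1.2 - (-2))/(0 - (-2)) × (1.2 - (-1))/(0 - (-1)) × (1.2 - 1)/(0 - 1) × (1.2 - 2)/(0 - 2) = -0.281600
L_3(1.2) = (1.2 - (-2))/(1 - (-2)) × (1.2 - (-1))/(1 - (-1)) × (1.2 - 0)/(1 - 0) × (1.2 - 2)/(1 - 2) = 1.126400
L_4(1.2) = (1.2 - (-2))/(2 - (-2)) × (1.2 - (-1))/(2 - (-1)) × (1.2 - 0)/(2 - 0) × (1.2 - 1)/(2 - 1) = 0.070400

P(1.2) = 9×L_0(1.2) + 0×L_1(1.2) + (-1)×L_2(1.2) + 16×L_3(1.2) + (-5)×L_4(1.2)
P(1.2) = 17.793600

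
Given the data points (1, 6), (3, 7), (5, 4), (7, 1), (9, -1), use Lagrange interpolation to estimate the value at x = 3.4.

Lagrange interpolation formula:
P(x) = Σ yᵢ × Lᵢ(x)
where Lᵢ(x) = Π_{j≠i} (x - xⱼ)/(xᵢ - xⱼ)

L_0(3.4) = (3.4 - 3)/(1 - 3) × (3.4 - 5)/(1 - 5) × (3.4 - 7)/(1 - 7) × (3.4 - 9)/(1 - 9) = -0.033600
L_1(3.4) = (3.4 - 1)/(3 - 1) × (3.4 - 5)/(3 - 5) × (3.4 - 7)/(3 - 7) × (3.4 - 9)/(3 - 9) = 0.806400
L_2(3.4) = (3.4 - 1)/(5 - 1) × (3.4 - 3)/(5 - 3) × (3.4 - 7)/(5 - 7) × (3.4 - 9)/(5 - 9) = 0.302400
L_3(3.4) = (3.4 - 1)/(7 - 1) × (3.4 - 3)/(7 - 3) × (3.4 - 5)/(7 - 5) × (3.4 - 9)/(7 - 9) = -0.089600
L_4(3.4) = (3.4 - 1)/(9 - 1) × (3.4 - 3)/(9 - 3) × (3.4 - 5)/(9 - 5) × (3.4 - 7)/(9 - 7) = 0.014400

P(3.4) = 6×L_0(3.4) + 7×L_1(3.4) + 4×L_2(3.4) + 1×L_3(3.4) + (-1)×L_4(3.4)
P(3.4) = 6.548800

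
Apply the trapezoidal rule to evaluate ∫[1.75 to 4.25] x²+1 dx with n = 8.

f(x) = x²+1
a = 1.75, b = 4.25, n = 8
h = (b - a)/n = 0.312500

Trapezoidal rule: (h/2)[f(x₀) + 2f(x₁) + 2f(x₂) + ... + f(xₙ)]

x_0 = 1.7500, f(x_0) = 4.062500, coefficient = 1
x_1 = 2.0625, f(x_1) = 5.253906, coefficient = 2
x_2 = 2.3750, f(x_2) = 6.640625, coefficient = 2
x_3 = 2.6875, f(x_3) = 8.222656, coefficient = 2
x_4 = 3.0000, f(x_4) = 10.000000, coefficient = 2
x_5 = 3.3125, f(x_5) = 11.972656, coefficient = 2
x_6 = 3.6250, f(x_6) = 14.140625, coefficient = 2
x_7 = 3.9375, f(x_7) = 16.503906, coefficient = 2
x_8 = 4.2500, f(x_8) = 19.062500, coefficient = 1

I ≈ (0.312500/2) × 168.593750 = 26.342773
Exact value: 26.302083
Error: 0.040690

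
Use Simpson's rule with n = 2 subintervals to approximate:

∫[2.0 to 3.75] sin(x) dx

f(x) = sin(x)
a = 2.0, b = 3.75, n = 2
h = (b - a)/n = 0.875000

Simpson's rule: (h/3)[f(x₀) + 4f(x₁) + 2f(x₂) + ... + f(xₙ)]

x_0 = 2.0000, f(x_0) = 0.909297, coefficient = 1
x_1 = 2.8750, f(x_1) = 0.263446, coefficient = 4
x_2 = 3.7500, f(x_2) = -0.571561, coefficient = 1

I ≈ (0.875000/3) × 1.391520 = 0.405860
Exact value: 0.404413
Error: 0.001448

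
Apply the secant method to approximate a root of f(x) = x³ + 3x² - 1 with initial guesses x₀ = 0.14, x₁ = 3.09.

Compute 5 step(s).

f(x) = x³ + 3x² - 1
x₀ = 0.14, x₁ = 3.09

Secant formula: x_{n+1} = x_n - f(x_n)(x_n - x_{n-1})/(f(x_n) - f(x_{n-1}))

Iteration 1:
  f(0.140000) = -0.938456
  f(3.090000) = 57.147929
  x_2 = 3.090000 - 57.147929×(3.090000 - 0.140000)/(57.147929 - (-0.938456))
       = 0.187661
Iteration 2:
  f(3.090000) = 57.147929
  f(0.187661) = -0.887741
  x_3 = 0.187661 - (-0.887741)×(0.187661 - 3.090000)/(-0.887741 - 57.147929)
       = 0.232056
Iteration 3:
  f(0.187661) = -0.887741
  f(0.232056) = -0.825953
  x_4 = 0.232056 - (-0.825953)×(0.232056 - 0.187661)/(-0.825953 - (-0.887741))
       = 0.825513
Iteration 4:
  f(0.232056) = -0.825953
  f(0.825513) = 1.606980
  x_5 = 0.825513 - 1.606980×(0.825513 - 0.232056)/(1.606980 - (-0.825953))
       = 0.433528
Iteration 5:
  f(0.825513) = 1.606980
  f(0.433528) = -0.354680
  x_6 = 0.433528 - (-0.354680)×(0.433528 - 0.825513)/(-0.354680 - 1.606980)
       = 0.504401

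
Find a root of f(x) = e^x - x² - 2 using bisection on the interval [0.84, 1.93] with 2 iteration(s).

f(x) = e^x - x² - 2
Initial interval: [0.84, 1.93]

Iteration 1:
  c_1 = (0.840000 + 1.930000)/2 = 1.385000
  f(c_1) = f(1.385000) = 0.076601
  f(a) × f(c) < 0, new interval: [0.840000, 1.385000]
Iteration 2:
  c_2 = (0.840000 + 1.385000)/2 = 1.112500
  f(c_2) = f(1.112500) = -0.195702
  f(a) × f(c) ≥ 0, new interval: [1.112500, 1.385000]

After 2 iteration(s), the approximation is c_2 = 1.112500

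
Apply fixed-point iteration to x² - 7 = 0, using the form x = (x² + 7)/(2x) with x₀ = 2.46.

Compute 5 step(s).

Equation: x² - 7 = 0
Fixed-point form: x = (x² + 7)/(2x)
x₀ = 2.46

x_1 = g(2.460000) = 2.652764
x_2 = g(2.652764) = 2.645761
x_3 = g(2.645761) = 2.645751
x_4 = g(2.645751) = 2.645751
x_5 = g(2.645751) = 2.645751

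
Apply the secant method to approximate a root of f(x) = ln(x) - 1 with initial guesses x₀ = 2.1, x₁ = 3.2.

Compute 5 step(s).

f(x) = ln(x) - 1
x₀ = 2.1, x₁ = 3.2

Secant formula: x_{n+1} = x_n - f(x_n)(x_n - x_{n-1})/(f(x_n) - f(x_{n-1}))

Iteration 1:
  f(2.100000) = -0.258063
  f(3.200000) = 0.163151
  x_2 = 3.200000 - 0.163151×(3.200000 - 2.100000)/(0.163151 - (-0.258063))
       = 2.773931
Iteration 2:
  f(3.200000) = 0.163151
  f(2.773931) = 0.020266
  x_3 = 2.773931 - 0.020266×(2.773931 - 3.200000)/(0.020266 - 0.163151)
       = 2.713502
Iteration 3:
  f(2.773931) = 0.020266
  f(2.713502) = -0.001760
  x_4 = 2.713502 - (-0.001760)×(2.713502 - 2.773931)/(-0.001760 - 0.020266)
       = 2.718331
Iteration 4:
  f(2.713502) = -0.001760
  f(2.718331) = 0.000018
  x_5 = 2.718331 - 0.000018×(2.718331 - 2.713502)/(0.000018 - (-0.001760))
       = 2.718282
Iteration 5:
  f(2.718331) = 0.000018
  f(2.718282) = 0.000000
  x_6 = 2.718282 - 0.000000×(2.718282 - 2.718331)/(0.000000 - 0.000018)
       = 2.718282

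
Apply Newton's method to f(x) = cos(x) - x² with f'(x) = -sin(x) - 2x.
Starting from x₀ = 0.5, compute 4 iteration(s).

f(x) = cos(x) - x²
f'(x) = -sin(x) - 2x
x₀ = 0.5

Newton-Raphson formula: x_{n+1} = x_n - f(x_n)/f'(x_n)

Iteration 1:
  f(0.500000) = 0.627583
  f'(0.500000) = -1.479426
  x_1 = 0.500000 - 0.627583/(-1.479426) = 0.924207
Iteration 2:
  f(0.924207) = -0.251691
  f'(0.924207) = -2.646557
  x_2 = 0.924207 - (-0.251691)/(-2.646557) = 0.829106
Iteration 3:
  f(0.829106) = -0.011881
  f'(0.829106) = -2.395539
  x_3 = 0.829106 - (-0.011881)/(-2.395539) = 0.824146
Iteration 4:
  f(0.824146) = -0.000033
  f'(0.824146) = -2.382260
  x_4 = 0.824146 - (-0.000033)/(-2.382260) = 0.824132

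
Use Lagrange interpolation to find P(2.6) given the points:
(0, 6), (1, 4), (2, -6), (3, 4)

Lagrange interpolation formula:
P(x) = Σ yᵢ × Lᵢ(x)
where Lᵢ(x) = Π_{j≠i} (x - xⱼ)/(xᵢ - xⱼ)

L_0(2.6) = (2.6 - 1)/(0 - 1) × (2.6 - 2)/(0 - 2) × (2.6 - 3)/(0 - 3) = 0.064000
L_1(2.6) = (2.6 - 0)/(1 - 0) × (2.6 - 2)/(1 - 2) × (2.6 - 3)/(1 - 3) = -0.312000
L_2(2.6) = (2.6 - 0)/(2 - 0) × (2.6 - 1)/(2 - 1) × (2.6 - 3)/(2 - 3) = 0.832000
L_3(2.6) = (2.6 - 0)/(3 - 0) × (2.6 - 1)/(3 - 1) × (2.6 - 2)/(3 - 2) = 0.416000

P(2.6) = 6×L_0(2.6) + 4×L_1(2.6) + (-6)×L_2(2.6) + 4×L_3(2.6)
P(2.6) = -4.192000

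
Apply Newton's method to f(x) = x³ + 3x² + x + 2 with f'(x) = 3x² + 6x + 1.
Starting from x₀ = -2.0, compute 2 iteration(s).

f(x) = x³ + 3x² + x + 2
f'(x) = 3x² + 6x + 1
x₀ = -2.0

Newton-Raphson formula: x_{n+1} = x_n - f(x_n)/f'(x_n)

Iteration 1:
  f(-2.000000) = 4.000000
  f'(-2.000000) = 1.000000
  x_1 = -2.000000 - 4.000000/1.000000 = -6.000000
Iteration 2:
  f(-6.000000) = -112.000000
  f'(-6.000000) = 73.000000
  x_2 = -6.000000 - (-112.000000)/73.000000 = -4.465753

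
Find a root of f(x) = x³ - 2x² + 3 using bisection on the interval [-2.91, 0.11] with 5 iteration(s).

f(x) = x³ - 2x² + 3
Initial interval: [-2.91, 0.11]

Iteration 1:
  c_1 = (-2.910000 + 0.110000)/2 = -1.400000
  f(c_1) = f(-1.400000) = -3.664000
  f(a) × f(c) ≥ 0, new interval: [-1.400000, 0.110000]
Iteration 2:
  c_2 = (-1.400000 + 0.110000)/2 = -0.645000
  f(c_2) = f(-0.645000) = 1.899614
  f(a) × f(c) < 0, new interval: [-1.400000, -0.645000]
Iteration 3:
  c_3 = (-1.400000 + (-0.645000))/2 = -1.022500
  f(c_3) = f(-1.022500) = -0.160043
  f(a) × f(c) ≥ 0, new interval: [-1.022500, -0.645000]
Iteration 4:
  c_4 = (-1.022500 + (-0.645000))/2 = -0.833750
  f(c_4) = f(-0.833750) = 1.030150
  f(a) × f(c) < 0, new interval: [-1.022500, -0.833750]
Iteration 5:
  c_5 = (-1.022500 + (-0.833750))/2 = -0.928125
  f(c_5) = f(-0.928125) = 0.477666
  f(a) × f(c) < 0, new interval: [-1.022500, -0.928125]

After 5 iteration(s), the approximation is c_5 = -0.928125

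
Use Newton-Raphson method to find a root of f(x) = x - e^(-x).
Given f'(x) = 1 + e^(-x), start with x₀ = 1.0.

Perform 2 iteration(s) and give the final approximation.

f(x) = x - e^(-x)
f'(x) = 1 + e^(-x)
x₀ = 1.0

Newton-Raphson formula: x_{n+1} = x_n - f(x_n)/f'(x_n)

Iteration 1:
  f(1.000000) = 0.632121
  f'(1.000000) = 1.367879
  x_1 = 1.000000 - 0.632121/1.367879 = 0.537883
Iteration 2:
  f(0.537883) = -0.046100
  f'(0.537883) = 1.583983
  x_2 = 0.537883 - (-0.046100)/1.583983 = 0.566987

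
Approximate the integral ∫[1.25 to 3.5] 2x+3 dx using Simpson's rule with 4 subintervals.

f(x) = 2x+3
a = 1.25, b = 3.5, n = 4
h = (b - a)/n = 0.562500

Simpson's rule: (h/3)[f(x₀) + 4f(x₁) + 2f(x₂) + ... + f(xₙ)]

x_0 = 1.2500, f(x_0) = 5.500000, coefficient = 1
x_1 = 1.8125, f(x_1) = 6.625000, coefficient = 4
x_2 = 2.3750, f(x_2) = 7.750000, coefficient = 2
x_3 = 2.9375, f(x_3) = 8.875000, coefficient = 4
x_4 = 3.5000, f(x_4) = 10.000000, coefficient = 1

I ≈ (0.562500/3) × 93.000000 = 17.437500
Exact value: 17.437500
Error: 0.000000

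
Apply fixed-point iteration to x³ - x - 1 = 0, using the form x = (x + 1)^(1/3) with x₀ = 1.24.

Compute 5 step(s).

Equation: x³ - x - 1 = 0
Fixed-point form: x = (x + 1)^(1/3)
x₀ = 1.24

x_1 = g(1.240000) = 1.308427
x_2 = g(1.308427) = 1.321616
x_3 = g(1.321616) = 1.324129
x_4 = g(1.324129) = 1.324606
x_5 = g(1.324606) = 1.324697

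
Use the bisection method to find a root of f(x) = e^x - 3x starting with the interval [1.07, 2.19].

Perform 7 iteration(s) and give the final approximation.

f(x) = e^x - 3x
Initial interval: [1.07, 2.19]

Iteration 1:
  c_1 = (1.070000 + 2.190000)/2 = 1.630000
  f(c_1) = f(1.630000) = 0.213875
  f(a) × f(c) < 0, new interval: [1.070000, 1.630000]
Iteration 2:
  c_2 = (1.070000 + 1.630000)/2 = 1.350000
  f(c_2) = f(1.350000) = -0.192574
  f(a) × f(c) ≥ 0, new interval: [1.350000, 1.630000]
Iteration 3:
  c_3 = (1.350000 + 1.630000)/2 = 1.490000
  f(c_3) = f(1.490000) = -0.032904
  f(a) × f(c) ≥ 0, new interval: [1.490000, 1.630000]
Iteration 4:
  c_4 = (1.490000 + 1.630000)/2 = 1.560000
  f(c_4) = f(1.560000) = 0.078821
  f(a) × f(c) < 0, new interval: [1.490000, 1.560000]
Iteration 5:
  c_5 = (1.490000 + 1.560000)/2 = 1.525000
  f(c_5) = f(1.525000) = 0.020144
  f(a) × f(c) < 0, new interval: [1.490000, 1.525000]
Iteration 6:
  c_6 = (1.490000 + 1.525000)/2 = 1.507500
  f(c_6) = f(1.507500) = -0.007072
  f(a) × f(c) ≥ 0, new interval: [1.507500, 1.525000]
Iteration 7:
  c_7 = (1.507500 + 1.525000)/2 = 1.516250
  f(c_7) = f(1.516250) = 0.006361
  f(a) × f(c) < 0, new interval: [1.507500, 1.516250]

After 7 iteration(s), the approximation is c_7 = 1.516250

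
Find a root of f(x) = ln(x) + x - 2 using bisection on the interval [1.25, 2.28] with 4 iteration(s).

f(x) = ln(x) + x - 2
Initial interval: [1.25, 2.28]

Iteration 1:
  c_1 = (1.250000 + 2.280000)/2 = 1.765000
  f(c_1) = f(1.765000) = 0.333151
  f(a) × f(c) < 0, new interval: [1.250000, 1.765000]
Iteration 2:
  c_2 = (1.250000 + 1.765000)/2 = 1.507500
  f(c_2) = f(1.507500) = -0.082047
  f(a) × f(c) ≥ 0, new interval: [1.507500, 1.765000]
Iteration 3:
  c_3 = (1.507500 + 1.765000)/2 = 1.636250
  f(c_3) = f(1.636250) = 0.128657
  f(a) × f(c) < 0, new interval: [1.507500, 1.636250]
Iteration 4:
  c_4 = (1.507500 + 1.636250)/2 = 1.571875
  f(c_4) = f(1.571875) = 0.024144
  f(a) × f(c) < 0, new interval: [1.507500, 1.571875]

After 4 iteration(s), the approximation is c_4 = 1.571875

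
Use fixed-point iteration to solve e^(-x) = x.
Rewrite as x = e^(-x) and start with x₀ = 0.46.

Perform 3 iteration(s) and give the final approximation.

Equation: e^(-x) = x
Fixed-point form: x = e^(-x)
x₀ = 0.46

x_1 = g(0.460000) = 0.631284
x_2 = g(0.631284) = 0.531909
x_3 = g(0.531909) = 0.587483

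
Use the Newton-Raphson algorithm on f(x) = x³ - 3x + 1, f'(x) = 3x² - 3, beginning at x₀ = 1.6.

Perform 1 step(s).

f(x) = x³ - 3x + 1
f'(x) = 3x² - 3
x₀ = 1.6

Newton-Raphson formula: x_{n+1} = x_n - f(x_n)/f'(x_n)

Iteration 1:
  f(1.600000) = 0.296000
  f'(1.600000) = 4.680000
  x_1 = 1.600000 - 0.296000/4.680000 = 1.536752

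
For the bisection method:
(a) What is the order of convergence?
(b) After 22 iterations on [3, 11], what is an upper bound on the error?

(a) Bisection has linear (order 1) convergence; the error is halved each step.

(b) Error bound = (b-a)/2^n = (11 - 3)/2^{22}
    = 8/2^{22}

(a) 1 (linear); (b) error ≤ 1.91e-06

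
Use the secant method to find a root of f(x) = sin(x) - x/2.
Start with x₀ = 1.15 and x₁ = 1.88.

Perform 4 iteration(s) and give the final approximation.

f(x) = sin(x) - x/2
x₀ = 1.15, x₁ = 1.88

Secant formula: x_{n+1} = x_n - f(x_n)(x_n - x_{n-1})/(f(x_n) - f(x_{n-1}))

Iteration 1:
  f(1.150000) = 0.337764
  f(1.880000) = 0.012576
  x_2 = 1.880000 - 0.012576×(1.880000 - 1.150000)/(0.012576 - 0.337764)
       = 1.908232
Iteration 2:
  f(1.880000) = 0.012576
  f(1.908232) = -0.010509
  x_3 = 1.908232 - (-0.010509)×(1.908232 - 1.880000)/(-0.010509 - 0.012576)
       = 1.895380
Iteration 3:
  f(1.908232) = -0.010509
  f(1.895380) = 0.000094
  x_4 = 1.895380 - 0.000094×(1.895380 - 1.908232)/(0.000094 - (-0.010509))
       = 1.895493
Iteration 4:
  f(1.895380) = 0.000094
  f(1.895493) = 0.000001
  x_5 = 1.895493 - 0.000001×(1.895493 - 1.895380)/(0.000001 - 0.000094)
       = 1.895494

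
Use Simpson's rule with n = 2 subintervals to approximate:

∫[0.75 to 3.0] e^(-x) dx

f(x) = e^(-x)
a = 0.75, b = 3.0, n = 2
h = (b - a)/n = 1.125000

Simpson's rule: (h/3)[f(x₀) + 4f(x₁) + 2f(x₂) + ... + f(xₙ)]

x_0 = 0.7500, f(x_0) = 0.472367, coefficient = 1
x_1 = 1.8750, f(x_1) = 0.153355, coefficient = 4
x_2 = 3.0000, f(x_2) = 0.049787, coefficient = 1

I ≈ (1.125000/3) × 1.135573 = 0.425840
Exact value: 0.422579
Error: 0.003261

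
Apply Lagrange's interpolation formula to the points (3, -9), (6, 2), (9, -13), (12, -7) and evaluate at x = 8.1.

Lagrange interpolation formula:
P(x) = Σ yᵢ × Lᵢ(x)
where Lᵢ(x) = Π_{j≠i} (x - xⱼ)/(xᵢ - xⱼ)

L_0(8.1) = (8.1 - 6)/(3 - 6) × (8.1 - 9)/(3 - 9) × (8.1 - 12)/(3 - 12) = -0.045500
L_1(8.1) = (8.1 - 3)/(6 - 3) × (8.1 - 9)/(6 - 9) × (8.1 - 12)/(6 - 12) = 0.331500
L_2(8.1) = (8.1 - 3)/(9 - 3) × (8.1 - 6)/(9 - 6) × (8.1 - 12)/(9 - 12) = 0.773500
L_3(8.1) = (8.1 - 3)/(12 - 3) × (8.1 - 6)/(12 - 6) × (8.1 - 9)/(12 - 9) = -0.059500

P(8.1) = (-9)×L_0(8.1) + 2×L_1(8.1) + (-13)×L_2(8.1) + (-7)×L_3(8.1)
P(8.1) = -8.566500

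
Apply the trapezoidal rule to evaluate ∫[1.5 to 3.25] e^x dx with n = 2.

f(x) = e^x
a = 1.5, b = 3.25, n = 2
h = (b - a)/n = 0.875000

Trapezoidal rule: (h/2)[f(x₀) + 2f(x₁) + 2f(x₂) + ... + f(xₙ)]

x_0 = 1.5000, f(x_0) = 4.481689, coefficient = 1
x_1 = 2.3750, f(x_1) = 10.751013, coefficient = 2
x_2 = 3.2500, f(x_2) = 25.790340, coefficient = 1

I ≈ (0.875000/2) × 51.774055 = 22.651149
Exact value: 21.308651
Error: 1.342498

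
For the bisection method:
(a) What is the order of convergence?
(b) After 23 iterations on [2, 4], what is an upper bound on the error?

(a) Bisection has linear (order 1) convergence; the error is halved each step.

(b) Error bound = (b-a)/2^n = (4 - 2)/2^{23}
    = 2/2^{23}

(a) 1 (linear); (b) error ≤ 2.38e-07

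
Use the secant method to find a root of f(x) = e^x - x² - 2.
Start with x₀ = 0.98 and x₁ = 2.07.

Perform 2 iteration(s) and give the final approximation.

f(x) = e^x - x² - 2
x₀ = 0.98, x₁ = 2.07

Secant formula: x_{n+1} = x_n - f(x_n)(x_n - x_{n-1})/(f(x_n) - f(x_{n-1}))

Iteration 1:
  f(0.980000) = -0.295944
  f(2.070000) = 1.639923
  x_2 = 2.070000 - 1.639923×(2.070000 - 0.980000)/(1.639923 - (-0.295944))
       = 1.146633
Iteration 2:
  f(2.070000) = 1.639923
  f(1.146633) = -0.167190
  x_3 = 1.146633 - (-0.167190)×(1.146633 - 2.070000)/(-0.167190 - 1.639923)
       = 1.232061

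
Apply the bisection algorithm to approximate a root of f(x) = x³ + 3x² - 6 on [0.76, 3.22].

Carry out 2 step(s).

f(x) = x³ + 3x² - 6
Initial interval: [0.76, 3.22]

Iteration 1:
  c_1 = (0.760000 + 3.220000)/2 = 1.990000
  f(c_1) = f(1.990000) = 13.760899
  f(a) × f(c) < 0, new interval: [0.760000, 1.990000]
Iteration 2:
  c_2 = (0.760000 + 1.990000)/2 = 1.375000
  f(c_2) = f(1.375000) = 2.271484
  f(a) × f(c) < 0, new interval: [0.760000, 1.375000]

After 2 iteration(s), the approximation is c_2 = 1.375000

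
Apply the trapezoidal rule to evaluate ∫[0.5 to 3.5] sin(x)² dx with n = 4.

f(x) = sin(x)²
a = 0.5, b = 3.5, n = 4
h = (b - a)/n = 0.750000

Trapezoidal rule: (h/2)[f(x₀) + 2f(x₁) + 2f(x₂) + ... + f(xₙ)]

x_0 = 0.5000, f(x_0) = 0.229849, coefficient = 1
x_1 = 1.2500, f(x_1) = 0.900572, coefficient = 2
x_2 = 2.0000, f(x_2) = 0.826822, coefficient = 2
x_3 = 2.7500, f(x_3) = 0.145665, coefficient = 2
x_4 = 3.5000, f(x_4) = 0.123049, coefficient = 1

I ≈ (0.750000/2) × 4.099015 = 1.537131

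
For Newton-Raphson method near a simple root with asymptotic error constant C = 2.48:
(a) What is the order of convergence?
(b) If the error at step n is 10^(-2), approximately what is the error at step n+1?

(a) Newton-Raphson has quadratic (order 2) convergence near simple roots.
    This means |e_{n+1}| ≈ C|e_n|².

(b) With |e_n| = 10^(-2) and C = 2.48:
    |e_{n+1}| ≈ 2.48 × (10^(-2))² = 2.48 × 10^(-4)

(a) 2 (quadratic); (b) |e_{n+1}| ≈ 2.480e-04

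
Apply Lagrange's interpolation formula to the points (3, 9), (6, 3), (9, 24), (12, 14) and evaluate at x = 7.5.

Lagrange interpolation formula:
P(x) = Σ yᵢ × Lᵢ(x)
where Lᵢ(x) = Π_{j≠i} (x - xⱼ)/(xᵢ - xⱼ)

L_0(7.5) = (7.5 - 6)/(3 - 6) × (7.5 - 9)/(3 - 9) × (7.5 - 12)/(3 - 12) = -0.062500
L_1(7.5) = (7.5 - 3)/(6 - 3) × (7.5 - 9)/(6 - 9) × (7.5 - 12)/(6 - 12) = 0.562500
L_2(7.5) = (7.5 - 3)/(9 - 3) × (7.5 - 6)/(9 - 6) × (7.5 - 12)/(9 - 12) = 0.562500
L_3(7.5) = (7.5 - 3)/(12 - 3) × (7.5 - 6)/(12 - 6) × (7.5 - 9)/(12 - 9) = -0.062500

P(7.5) = 9×L_0(7.5) + 3×L_1(7.5) + 24×L_2(7.5) + 14×L_3(7.5)
P(7.5) = 13.750000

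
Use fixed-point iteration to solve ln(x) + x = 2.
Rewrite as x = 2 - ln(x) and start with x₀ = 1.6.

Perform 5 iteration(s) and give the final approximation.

Equation: ln(x) + x = 2
Fixed-point form: x = 2 - ln(x)
x₀ = 1.6

x_1 = g(1.600000) = 1.529996
x_2 = g(1.529996) = 1.574735
x_3 = g(1.574735) = 1.545913
x_4 = g(1.545913) = 1.564385
x_5 = g(1.564385) = 1.552507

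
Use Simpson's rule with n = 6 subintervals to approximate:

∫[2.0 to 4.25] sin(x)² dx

f(x) = sin(x)²
a = 2.0, b = 4.25, n = 6
h = (b - a)/n = 0.375000

Simpson's rule: (h/3)[f(x₀) + 4f(x₁) + 2f(x₂) + ... + f(xₙ)]

x_0 = 2.0000, f(x_0) = 0.826822, coefficient = 1
x_1 = 2.3750, f(x_1) = 0.481199, coefficient = 4
x_2 = 2.7500, f(x_2) = 0.145665, coefficient = 2
x_3 = 3.1250, f(x_3) = 0.000275, coefficient = 4
x_4 = 3.5000, f(x_4) = 0.123049, coefficient = 2
x_5 = 3.8750, f(x_5) = 0.448103, coefficient = 4
x_6 = 4.2500, f(x_6) = 0.801006, coefficient = 1

I ≈ (0.375000/3) × 5.883564 = 0.735445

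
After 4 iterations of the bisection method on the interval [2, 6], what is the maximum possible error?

Bisection error bound: |error| ≤ (b-a)/2^n
|error| ≤ (6 - 2)/2^4 = 4/2^4
|error| ≤ 0.2500000000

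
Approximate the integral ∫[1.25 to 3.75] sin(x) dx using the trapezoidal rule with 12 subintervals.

f(x) = sin(x)
a = 1.25, b = 3.75, n = 12
h = (b - a)/n = 0.208333

Trapezoidal rule: (h/2)[f(x₀) + 2f(x₁) + 2f(x₂) + ... + f(xₙ)]

x_0 = 1.2500, f(x_0) = 0.948985, coefficient = 1
x_1 = 1.4583, f(x_1) = 0.993683, coefficient = 2
x_2 = 1.6667, f(x_2) = 0.995408, coefficient = 2
x_3 = 1.8750, f(x_3) = 0.954086, coefficient = 2
x_4 = 2.0833, f(x_4) = 0.871503, coefficient = 2
x_5 = 2.2917, f(x_5) = 0.751232, coefficient = 2
x_6 = 2.5000, f(x_6) = 0.598472, coefficient = 2
x_7 = 2.7083, f(x_7) = 0.419831, coefficient = 2
x_8 = 2.9167, f(x_8) = 0.223034, coefficient = 2
x_9 = 3.1250, f(x_9) = 0.016592, coefficient = 2
x_10 = 3.3333, f(x_10) = -0.190568, coefficient = 2
x_11 = 3.5417, f(x_11) = -0.389487, coefficient = 2
x_12 = 3.7500, f(x_12) = -0.571561, coefficient = 1

I ≈ (0.208333/2) × 10.864996 = 1.131770
Exact value: 1.135882
Error: 0.004111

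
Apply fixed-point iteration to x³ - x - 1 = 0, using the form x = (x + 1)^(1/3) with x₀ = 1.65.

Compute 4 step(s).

Equation: x³ - x - 1 = 0
Fixed-point form: x = (x + 1)^(1/3)
x₀ = 1.65

x_1 = g(1.650000) = 1.383828
x_2 = g(1.383828) = 1.335852
x_3 = g(1.335852) = 1.326829
x_4 = g(1.326829) = 1.325119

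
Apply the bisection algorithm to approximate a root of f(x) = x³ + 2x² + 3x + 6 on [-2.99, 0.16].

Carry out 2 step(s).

f(x) = x³ + 2x² + 3x + 6
Initial interval: [-2.99, 0.16]

Iteration 1:
  c_1 = (-2.990000 + 0.160000)/2 = -1.415000
  f(c_1) = f(-1.415000) = 2.926302
  f(a) × f(c) < 0, new interval: [-2.990000, -1.415000]
Iteration 2:
  c_2 = (-2.990000 + (-1.415000))/2 = -2.202500
  f(c_2) = f(-2.202500) = -1.589829
  f(a) × f(c) ≥ 0, new interval: [-2.202500, -1.415000]

After 2 iteration(s), the approximation is c_2 = -2.202500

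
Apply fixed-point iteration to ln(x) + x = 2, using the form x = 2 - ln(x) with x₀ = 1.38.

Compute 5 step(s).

Equation: ln(x) + x = 2
Fixed-point form: x = 2 - ln(x)
x₀ = 1.38

x_1 = g(1.380000) = 1.677917
x_2 = g(1.677917) = 1.482447
x_3 = g(1.482447) = 1.606306
x_4 = g(1.606306) = 1.526063
x_5 = g(1.526063) = 1.577309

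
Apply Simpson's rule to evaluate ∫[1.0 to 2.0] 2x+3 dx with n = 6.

f(x) = 2x+3
a = 1.0, b = 2.0, n = 6
h = (b - a)/n = 0.166667

Simpson's rule: (h/3)[f(x₀) + 4f(x₁) + 2f(x₂) + ... + f(xₙ)]

x_0 = 1.0000, f(x_0) = 5.000000, coefficient = 1
x_1 = 1.1667, f(x_1) = 5.333333, coefficient = 4
x_2 = 1.3333, f(x_2) = 5.666667, coefficient = 2
x_3 = 1.5000, f(x_3) = 6.000000, coefficient = 4
x_4 = 1.6667, f(x_4) = 6.333333, coefficient = 2
x_5 = 1.8333, f(x_5) = 6.666667, coefficient = 4
x_6 = 2.0000, f(x_6) = 7.000000, coefficient = 1

I ≈ (0.166667/3) × 108.000000 = 6.000000
Exact value: 6.000000
Error: 0.000000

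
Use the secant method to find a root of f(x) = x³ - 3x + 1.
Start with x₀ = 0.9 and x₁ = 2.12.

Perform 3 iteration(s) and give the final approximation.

f(x) = x³ - 3x + 1
x₀ = 0.9, x₁ = 2.12

Secant formula: x_{n+1} = x_n - f(x_n)(x_n - x_{n-1})/(f(x_n) - f(x_{n-1}))

Iteration 1:
  f(0.900000) = -0.971000
  f(2.120000) = 4.168128
  x_2 = 2.120000 - 4.168128×(2.120000 - 0.900000)/(4.168128 - (-0.971000))
       = 1.130510
Iteration 2:
  f(2.120000) = 4.168128
  f(1.130510) = -0.946679
  x_3 = 1.130510 - (-0.946679)×(1.130510 - 2.120000)/(-0.946679 - 4.168128)
       = 1.313651
Iteration 3:
  f(1.130510) = -0.946679
  f(1.313651) = -0.674014
  x_4 = 1.313651 - (-0.674014)×(1.313651 - 1.130510)/(-0.674014 - (-0.946679))
       = 1.766366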